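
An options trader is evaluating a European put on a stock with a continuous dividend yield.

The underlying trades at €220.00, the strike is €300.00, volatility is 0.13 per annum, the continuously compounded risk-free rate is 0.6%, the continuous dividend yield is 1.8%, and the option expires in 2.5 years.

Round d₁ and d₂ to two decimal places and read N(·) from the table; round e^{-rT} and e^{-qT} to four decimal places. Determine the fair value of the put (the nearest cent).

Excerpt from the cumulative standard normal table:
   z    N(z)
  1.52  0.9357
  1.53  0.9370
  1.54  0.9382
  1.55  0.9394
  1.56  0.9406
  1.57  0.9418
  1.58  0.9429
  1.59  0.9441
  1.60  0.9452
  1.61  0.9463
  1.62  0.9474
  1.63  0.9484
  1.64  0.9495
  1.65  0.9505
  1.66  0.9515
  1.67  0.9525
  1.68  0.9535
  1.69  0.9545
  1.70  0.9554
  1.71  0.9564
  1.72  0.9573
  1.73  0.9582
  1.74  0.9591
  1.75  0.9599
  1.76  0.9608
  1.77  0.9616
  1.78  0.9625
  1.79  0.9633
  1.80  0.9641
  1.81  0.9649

σ√T = 0.13·√2.5 = 0.2055
d₁ = [ln(220/300) + (0.006 − 0.018 + 0.13²/2)·2.5] / 0.2055 = [-0.3102 − 0.0089] / 0.2055 = -1.5521 ⇒ -1.55
d₂ = d₁ − σ√T = -1.5521 − 0.2055 = -1.7576 ⇒ -1.76
exp(−qT) = exp(−0.018·2.5) = 0.9560;  exp(−rT) = exp(−0.006·2.5) = 0.9851
N(−d₂) = N(1.76) = 0.9608;  N(−d₁) = N(1.55) = 0.9394
P = 300·0.9851·0.9608 − 220·0.9560·0.9394 = 283.9452 − 197.5746 = 86.3706

€86.37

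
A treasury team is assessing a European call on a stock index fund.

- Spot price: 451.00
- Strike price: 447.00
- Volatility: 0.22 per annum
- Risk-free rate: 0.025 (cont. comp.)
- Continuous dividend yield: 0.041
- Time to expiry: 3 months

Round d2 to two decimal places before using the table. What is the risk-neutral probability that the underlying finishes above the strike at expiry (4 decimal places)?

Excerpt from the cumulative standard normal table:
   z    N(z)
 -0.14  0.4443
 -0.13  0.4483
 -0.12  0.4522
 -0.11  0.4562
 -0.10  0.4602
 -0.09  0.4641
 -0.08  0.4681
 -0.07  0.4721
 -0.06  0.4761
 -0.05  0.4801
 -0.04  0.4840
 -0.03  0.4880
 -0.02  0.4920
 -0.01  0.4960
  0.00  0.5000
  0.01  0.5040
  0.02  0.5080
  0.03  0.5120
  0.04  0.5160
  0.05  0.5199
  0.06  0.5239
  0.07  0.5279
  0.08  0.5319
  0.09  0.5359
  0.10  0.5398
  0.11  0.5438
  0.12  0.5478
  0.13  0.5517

σ√T = 0.22·√0.25 = 0.1100
d₁ = [ln(451/447) + (0.025 − 0.041 + 0.22²/2)·0.25] / 0.1100 = [0.0089 + 0.0020] / 0.1100 = 0.0996 ≈ 0.10
d₂ = d₁ − σ√T = 0.0996 − 0.1100 = -0.0104 ≈ -0.01
Risk-neutral Pr[S_T > K] = N(d₂) = N(-0.01) = 0.4960

0.4960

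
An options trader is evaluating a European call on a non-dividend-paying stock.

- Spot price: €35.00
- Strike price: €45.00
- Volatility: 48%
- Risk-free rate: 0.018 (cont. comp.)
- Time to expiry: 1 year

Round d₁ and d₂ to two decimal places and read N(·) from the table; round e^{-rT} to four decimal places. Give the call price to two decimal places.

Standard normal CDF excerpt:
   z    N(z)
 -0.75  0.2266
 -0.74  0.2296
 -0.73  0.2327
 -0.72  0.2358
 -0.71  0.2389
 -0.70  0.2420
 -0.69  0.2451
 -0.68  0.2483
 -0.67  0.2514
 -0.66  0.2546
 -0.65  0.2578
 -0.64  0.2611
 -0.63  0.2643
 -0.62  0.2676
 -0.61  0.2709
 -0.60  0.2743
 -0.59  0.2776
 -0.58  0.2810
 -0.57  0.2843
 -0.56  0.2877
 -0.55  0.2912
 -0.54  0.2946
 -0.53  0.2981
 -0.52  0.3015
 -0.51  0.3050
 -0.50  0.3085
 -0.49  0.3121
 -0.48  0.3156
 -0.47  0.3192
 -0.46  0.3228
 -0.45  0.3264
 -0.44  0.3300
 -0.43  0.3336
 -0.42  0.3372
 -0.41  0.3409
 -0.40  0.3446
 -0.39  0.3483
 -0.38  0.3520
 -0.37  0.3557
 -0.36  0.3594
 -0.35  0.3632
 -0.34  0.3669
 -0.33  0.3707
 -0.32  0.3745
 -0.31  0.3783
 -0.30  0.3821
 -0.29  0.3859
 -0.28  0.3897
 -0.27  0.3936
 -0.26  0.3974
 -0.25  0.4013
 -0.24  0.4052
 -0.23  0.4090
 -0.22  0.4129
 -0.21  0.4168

σ√T = 0.48·√1 = 0.4800
d₁ = [ln(35/45) + (0.018 + ½·0.48²)·1] / (σ√T) = (-0.2513 + 0.1332) / 0.4800 = -0.2461 ≈ -0.25
d₂ = -0.2461 − 0.4800 = -0.7261 ≈ -0.73
e^(−rT) = e^(−0.018·1) = 0.9822
C = 35·N(-0.25) − 45·0.9822·N(-0.73) = 35·0.4013 − 45·0.9822·0.2327 = 14.0455 − 10.2851 = 3.7604

€3.76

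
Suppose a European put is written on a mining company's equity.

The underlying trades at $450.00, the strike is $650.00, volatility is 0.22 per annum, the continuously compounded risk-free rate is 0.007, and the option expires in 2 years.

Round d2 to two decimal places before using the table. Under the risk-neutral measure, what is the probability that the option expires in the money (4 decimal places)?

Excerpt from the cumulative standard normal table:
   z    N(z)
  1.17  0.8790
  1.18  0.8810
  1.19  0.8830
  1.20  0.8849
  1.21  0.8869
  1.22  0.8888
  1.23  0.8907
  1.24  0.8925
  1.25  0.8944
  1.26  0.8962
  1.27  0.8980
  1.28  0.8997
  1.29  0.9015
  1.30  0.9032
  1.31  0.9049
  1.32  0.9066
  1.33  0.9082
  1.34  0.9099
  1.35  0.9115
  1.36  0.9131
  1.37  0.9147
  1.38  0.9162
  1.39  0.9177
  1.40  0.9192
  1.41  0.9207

T = 2;  σ√T = 0.3111
d₁ = [ln(450/650) + (0.007 + 0.22²/2)·2] / 0.3111 = [-0.3677 + 0.0624] / 0.3111 = -0.9814 which rounds to -0.98
d₂ = d₁ − σ√T = -0.9814 − 0.3111 = -1.2925 which rounds to -1.29
Risk-neutral Pr[S_T < K] = N(−d₂) = N(1.29) = 0.9015

0.9015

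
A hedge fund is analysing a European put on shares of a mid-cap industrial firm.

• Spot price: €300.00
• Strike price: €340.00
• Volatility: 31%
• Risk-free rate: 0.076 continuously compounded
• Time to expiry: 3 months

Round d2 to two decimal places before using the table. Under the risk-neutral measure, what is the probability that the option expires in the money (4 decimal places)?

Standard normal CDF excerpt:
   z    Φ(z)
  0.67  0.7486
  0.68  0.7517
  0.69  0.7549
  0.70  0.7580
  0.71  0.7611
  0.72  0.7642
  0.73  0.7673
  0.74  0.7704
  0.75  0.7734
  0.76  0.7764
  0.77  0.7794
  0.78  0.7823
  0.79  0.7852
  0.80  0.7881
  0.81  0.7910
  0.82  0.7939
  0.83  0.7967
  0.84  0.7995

0.7764

T = 0.25;  σ√T = 0.1550
d₁ = [ln(300/340) + (0.076 + ½·0.31²)·0.25] / (σ√T) = (-0.1252 + 0.0310) / 0.1550 = -0.6074 which rounds to -0.61
d₂ = -0.6074 − 0.1550 = -0.7624 which rounds to -0.76
Risk-neutral Pr[S_T < K] = N(−d₂) = N(0.76) = 0.7764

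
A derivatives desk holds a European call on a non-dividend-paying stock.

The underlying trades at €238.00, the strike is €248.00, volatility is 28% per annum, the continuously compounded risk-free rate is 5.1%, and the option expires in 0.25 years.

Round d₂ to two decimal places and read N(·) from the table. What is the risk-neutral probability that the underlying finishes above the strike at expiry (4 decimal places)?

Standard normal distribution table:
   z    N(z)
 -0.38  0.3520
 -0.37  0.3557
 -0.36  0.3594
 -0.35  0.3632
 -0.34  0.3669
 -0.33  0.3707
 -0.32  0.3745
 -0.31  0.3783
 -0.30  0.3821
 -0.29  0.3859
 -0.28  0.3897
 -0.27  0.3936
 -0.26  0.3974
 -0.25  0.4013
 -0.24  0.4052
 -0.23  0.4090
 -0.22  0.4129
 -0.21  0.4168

T = 0.25;  σ√T = 0.1400
d₁ = [ln(238/248) + (0.051 + ½·0.28²)·0.25] / (σ√T) = (-0.0412 + 0.0226) / 0.1400 = -0.1329 → -0.13
d₂ = -0.1329 − 0.1400 = -0.2729 → -0.27
Risk-neutral Pr[S_T > K] = N(d₂) = N(-0.27) = 0.3936

0.3936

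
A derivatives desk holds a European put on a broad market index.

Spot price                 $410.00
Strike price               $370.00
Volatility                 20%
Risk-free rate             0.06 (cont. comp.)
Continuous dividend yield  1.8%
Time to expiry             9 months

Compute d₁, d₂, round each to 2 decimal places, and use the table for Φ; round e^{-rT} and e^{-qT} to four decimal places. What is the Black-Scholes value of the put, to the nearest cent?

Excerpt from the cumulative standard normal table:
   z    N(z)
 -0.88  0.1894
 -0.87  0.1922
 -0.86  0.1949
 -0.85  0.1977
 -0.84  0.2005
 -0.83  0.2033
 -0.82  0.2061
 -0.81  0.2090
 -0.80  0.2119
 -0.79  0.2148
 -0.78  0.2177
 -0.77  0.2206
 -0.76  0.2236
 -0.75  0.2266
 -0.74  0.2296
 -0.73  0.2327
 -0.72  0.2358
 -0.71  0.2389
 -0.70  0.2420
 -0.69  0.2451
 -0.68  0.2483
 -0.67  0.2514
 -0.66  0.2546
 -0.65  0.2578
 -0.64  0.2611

σ√T = 0.2 × 0.8660 = 0.1732
d₁ = [ln(410/370) + (0.06 − 0.018 + 0.2²/2)·0.75] / 0.1732 = [0.1027 + 0.0465] / 0.1732 = 0.8611 which rounds to 0.86
d₂ = d₁ − σ√T = 0.8611 − 0.1732 = 0.6879 which rounds to 0.69
exp(−qT) = exp(−0.018·0.75) = 0.9866;  exp(−rT) = exp(−0.06·0.75) = 0.9560
P = 370·0.9560·N(-0.69) − 410·0.9866·N(-0.86) = 370·0.9560·0.2451 − 410·0.9866·0.1949 = 86.6968 − 78.8382 = 7.8586

$7.86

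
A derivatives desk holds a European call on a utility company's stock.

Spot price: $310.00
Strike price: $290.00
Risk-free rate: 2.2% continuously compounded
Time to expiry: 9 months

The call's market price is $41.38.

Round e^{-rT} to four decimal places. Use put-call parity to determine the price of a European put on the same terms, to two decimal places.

$16.62

exp(−rT) = exp(−0.022·0.75) = 0.9836
Put-call parity: C − P = S − K·e^(−rT) = 310 − 290·0.9836 = 310 − 285.2440 = 24.7560
P = C − (C − P) = 41.38 − (24.7560) = 16.6240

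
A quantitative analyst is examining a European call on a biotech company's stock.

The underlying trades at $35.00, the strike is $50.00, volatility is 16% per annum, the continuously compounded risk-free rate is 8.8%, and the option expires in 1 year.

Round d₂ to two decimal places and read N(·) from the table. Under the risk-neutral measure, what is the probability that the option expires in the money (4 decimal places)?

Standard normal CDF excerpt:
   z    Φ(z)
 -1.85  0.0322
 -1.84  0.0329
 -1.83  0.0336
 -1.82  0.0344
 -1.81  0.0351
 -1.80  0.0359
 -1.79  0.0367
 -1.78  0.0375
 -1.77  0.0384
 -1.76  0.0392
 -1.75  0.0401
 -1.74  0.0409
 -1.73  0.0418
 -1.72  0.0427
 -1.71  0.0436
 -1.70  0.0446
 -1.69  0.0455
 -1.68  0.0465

0.0392

σ√T = 0.16 × 1.0000 = 0.1600
d₁ = [ln(35/50) + (0.088 + ½·0.16²)·1] / (σ√T) = (-0.3567 + 0.1008) / 0.1600 = -1.5992 which rounds to -1.60
d₂ = -1.5992 − 0.1600 = -1.7592 which rounds to -1.76
Pr(exercise) under Q = N(d₂) = 0.0392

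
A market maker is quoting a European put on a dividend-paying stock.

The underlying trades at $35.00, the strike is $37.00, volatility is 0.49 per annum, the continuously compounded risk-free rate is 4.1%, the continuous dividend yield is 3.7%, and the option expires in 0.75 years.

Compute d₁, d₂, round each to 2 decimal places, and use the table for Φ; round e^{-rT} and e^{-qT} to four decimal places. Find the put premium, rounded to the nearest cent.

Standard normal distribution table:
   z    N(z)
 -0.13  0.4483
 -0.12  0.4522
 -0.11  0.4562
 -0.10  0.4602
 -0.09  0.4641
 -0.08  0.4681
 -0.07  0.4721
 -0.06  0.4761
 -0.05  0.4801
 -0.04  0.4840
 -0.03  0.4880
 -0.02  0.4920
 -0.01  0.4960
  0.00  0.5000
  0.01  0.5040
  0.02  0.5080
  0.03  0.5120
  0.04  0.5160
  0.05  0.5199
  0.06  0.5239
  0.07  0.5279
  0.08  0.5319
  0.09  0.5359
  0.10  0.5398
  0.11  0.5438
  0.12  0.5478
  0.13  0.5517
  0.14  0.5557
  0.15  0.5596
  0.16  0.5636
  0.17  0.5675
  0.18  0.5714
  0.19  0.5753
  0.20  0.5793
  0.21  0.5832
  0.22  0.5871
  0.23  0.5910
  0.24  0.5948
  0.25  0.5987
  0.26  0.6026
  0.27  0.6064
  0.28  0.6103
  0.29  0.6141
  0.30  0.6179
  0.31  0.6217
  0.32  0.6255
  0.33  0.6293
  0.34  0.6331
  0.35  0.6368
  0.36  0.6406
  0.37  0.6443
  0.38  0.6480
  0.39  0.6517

$6.92

σ√T = 0.49·√0.75 = 0.4244
ln(S/K) + (r − q + σ²/2)T = ln(35/37) + (0.041 − 0.037 + 0.49²/2)·0.75 = -0.0556 + 0.0930 = 0.0375
d₁ = 0.0375 / 0.4244 = 0.0883 → 0.09
d₂ = d₁ − σ√T = 0.0883 − 0.4244 = -0.3361 → -0.34
exp(−qT) = exp(−0.037·0.75) = 0.9726;  exp(−rT) = exp(−0.041·0.75) = 0.9697
N(−d₂) = N(0.34) = 0.6331;  N(−d₁) = N(-0.09) = 0.4641
P = 37·0.9697·0.6331 − 35·0.9726·0.4641 = 22.7149 − 15.7984 = 6.9165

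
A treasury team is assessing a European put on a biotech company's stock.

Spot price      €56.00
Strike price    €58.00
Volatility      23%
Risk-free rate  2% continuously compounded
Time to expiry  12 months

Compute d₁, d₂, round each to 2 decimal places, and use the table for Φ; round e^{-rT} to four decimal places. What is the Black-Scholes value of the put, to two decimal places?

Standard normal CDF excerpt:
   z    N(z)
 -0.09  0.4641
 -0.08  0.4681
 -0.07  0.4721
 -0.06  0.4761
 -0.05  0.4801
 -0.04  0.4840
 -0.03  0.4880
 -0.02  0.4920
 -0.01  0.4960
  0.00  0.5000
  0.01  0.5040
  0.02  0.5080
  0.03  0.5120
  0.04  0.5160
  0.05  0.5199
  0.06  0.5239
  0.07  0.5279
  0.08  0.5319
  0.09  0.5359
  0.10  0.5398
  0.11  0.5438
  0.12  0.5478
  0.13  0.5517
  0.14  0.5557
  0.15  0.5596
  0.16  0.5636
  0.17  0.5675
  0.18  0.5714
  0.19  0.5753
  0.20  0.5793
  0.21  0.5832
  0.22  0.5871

€5.60

T = 1;  σ√T = 0.2300
d₁ = [ln(56/58) + (0.02 + ½·0.23²)·1] / (σ√T) = (-0.0351 + 0.0465) / 0.2300 = 0.0494 ≈ 0.05
d₂ = 0.0494 − 0.2300 = -0.1806 ≈ -0.18
e^(−rT) = e^(−0.02·1) = 0.9802
P = 58·0.9802·N(0.18) − 56·N(-0.05) = 58·0.9802·0.5714 − 56·0.4801 = 32.4850 − 26.8856 = 5.5994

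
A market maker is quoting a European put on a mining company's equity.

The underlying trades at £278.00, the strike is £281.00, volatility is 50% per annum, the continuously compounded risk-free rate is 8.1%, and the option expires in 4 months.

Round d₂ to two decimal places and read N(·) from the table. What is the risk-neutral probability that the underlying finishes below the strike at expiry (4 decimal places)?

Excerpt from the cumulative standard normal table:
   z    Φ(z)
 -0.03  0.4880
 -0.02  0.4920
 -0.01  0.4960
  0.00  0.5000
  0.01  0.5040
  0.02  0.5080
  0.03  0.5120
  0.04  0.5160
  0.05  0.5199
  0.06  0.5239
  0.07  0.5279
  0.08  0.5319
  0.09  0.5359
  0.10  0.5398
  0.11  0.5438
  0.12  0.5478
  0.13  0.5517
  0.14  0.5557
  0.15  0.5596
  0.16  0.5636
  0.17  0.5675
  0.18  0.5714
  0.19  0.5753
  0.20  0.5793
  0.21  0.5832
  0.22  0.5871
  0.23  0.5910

0.5359

T = 0.3333;  σ√T = 0.2887
d₁ = [ln(278/281) + (0.081 + ½·0.5²)·0.3333] / (σ√T) = (-0.0107 + 0.0687) / 0.2887 = 0.2007 ⇒ 0.20
d₂ = 0.2007 − 0.2887 = -0.0880 ⇒ -0.09
Risk-neutral Pr[S_T < K] = N(−d₂) = N(0.09) = 0.5359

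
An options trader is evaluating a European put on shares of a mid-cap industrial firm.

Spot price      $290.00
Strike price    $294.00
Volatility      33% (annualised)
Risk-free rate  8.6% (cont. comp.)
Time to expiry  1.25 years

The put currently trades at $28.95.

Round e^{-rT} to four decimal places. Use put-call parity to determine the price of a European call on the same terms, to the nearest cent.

$54.91

exp(−rT) = exp(−0.086·1.25) = 0.8981
Put-call parity: C − P = S − K·e^(−rT) = 290 − 294·0.8981 = 290 − 264.0414 = 25.9586
C = P + (C − P) = 28.95 + (25.9586) = 54.9086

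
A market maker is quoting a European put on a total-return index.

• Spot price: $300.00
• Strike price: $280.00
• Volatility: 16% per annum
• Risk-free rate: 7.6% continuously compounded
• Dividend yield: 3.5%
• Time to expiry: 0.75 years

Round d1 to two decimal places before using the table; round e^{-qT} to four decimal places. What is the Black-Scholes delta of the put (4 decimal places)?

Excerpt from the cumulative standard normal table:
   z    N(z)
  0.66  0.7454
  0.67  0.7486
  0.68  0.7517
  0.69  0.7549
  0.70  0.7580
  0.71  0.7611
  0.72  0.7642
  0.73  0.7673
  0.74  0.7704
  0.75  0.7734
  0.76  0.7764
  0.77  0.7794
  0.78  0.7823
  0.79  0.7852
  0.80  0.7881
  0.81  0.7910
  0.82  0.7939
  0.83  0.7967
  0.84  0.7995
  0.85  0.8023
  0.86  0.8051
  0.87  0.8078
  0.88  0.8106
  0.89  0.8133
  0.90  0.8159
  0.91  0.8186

-0.2092

T = 0.75;  σ√T = 0.1386
ln(S/K) + (r − q + σ²/2)T = ln(300/280) + (0.076 − 0.035 + 0.16²/2)·0.75 = 0.0690 + 0.0403 = 0.1093
d₁ = 0.1093 / 0.1386 = 0.7891 ≈ 0.79
N(d₁) = N(0.79) = 0.7852
Δ_put = e^(−qT)·(N(d₁) − 1) = 0.9741·(0.7852 − 1) = -0.2092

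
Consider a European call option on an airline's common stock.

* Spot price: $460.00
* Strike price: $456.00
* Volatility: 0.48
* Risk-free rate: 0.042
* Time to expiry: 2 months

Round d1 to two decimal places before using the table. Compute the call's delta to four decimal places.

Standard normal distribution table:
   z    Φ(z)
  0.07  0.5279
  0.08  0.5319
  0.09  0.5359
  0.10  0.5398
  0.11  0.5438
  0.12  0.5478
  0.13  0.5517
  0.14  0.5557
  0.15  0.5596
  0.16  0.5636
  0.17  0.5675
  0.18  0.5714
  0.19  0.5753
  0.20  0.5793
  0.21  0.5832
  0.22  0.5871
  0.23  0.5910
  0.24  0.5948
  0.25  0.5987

T = 0.1667;  σ√T = 0.1960
d₁ = [ln(460/456) + (0.042 + 0.48²/2)·0.1667] / 0.1960 = [0.0087 + 0.0262] / 0.1960 = 0.1783 → 0.18
N(d₁) = N(0.18) = 0.5714
Δ_call = N(d₁) = 0.5714

0.5714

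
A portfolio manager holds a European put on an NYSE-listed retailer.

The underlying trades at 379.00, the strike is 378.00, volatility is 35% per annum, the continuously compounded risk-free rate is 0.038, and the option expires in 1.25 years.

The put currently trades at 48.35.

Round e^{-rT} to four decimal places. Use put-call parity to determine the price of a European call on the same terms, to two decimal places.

66.89

exp(−rT) = exp(−0.038·1.25) = 0.9536
Put-call parity: C − P = S − K·e^(−rT) = 379 − 378·0.9536 = 379 − 360.4608 = 18.5392
C = P + (C − P) = 48.35 + (18.5392) = 66.8892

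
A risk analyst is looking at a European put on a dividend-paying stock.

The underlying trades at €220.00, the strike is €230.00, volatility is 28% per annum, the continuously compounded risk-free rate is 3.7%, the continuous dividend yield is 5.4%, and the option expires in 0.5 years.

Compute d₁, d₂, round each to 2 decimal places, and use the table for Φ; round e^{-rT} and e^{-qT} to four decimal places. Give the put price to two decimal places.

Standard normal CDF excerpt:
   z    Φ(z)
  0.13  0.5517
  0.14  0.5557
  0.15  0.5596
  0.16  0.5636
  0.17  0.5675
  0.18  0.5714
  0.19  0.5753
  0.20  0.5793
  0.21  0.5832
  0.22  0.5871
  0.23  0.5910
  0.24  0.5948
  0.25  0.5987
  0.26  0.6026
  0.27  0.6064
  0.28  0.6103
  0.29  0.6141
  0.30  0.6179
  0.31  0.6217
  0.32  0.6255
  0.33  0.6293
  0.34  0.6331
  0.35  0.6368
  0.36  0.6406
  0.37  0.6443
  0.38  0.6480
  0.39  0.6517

€23.95

σ√T = 0.28·√0.5 = 0.1980
d₁ = [ln(220/230) + (0.037 − 0.054 + ½·0.28²)·0.5] / (σ√T) = (-0.0445 + 0.0111) / 0.1980 = -0.1685 which rounds to -0.17
d₂ = -0.1685 − 0.1980 = -0.3664 which rounds to -0.37
e^(−qT) = e^(−0.054·0.5) = 0.9734;  e^(−rT) = e^(−0.037·0.5) = 0.9817
N(−d₂) = N(0.37) = 0.6443;  N(−d₁) = N(0.17) = 0.5675
P = 230·0.9817·0.6443 − 220·0.9734·0.5675 = 145.4771 − 121.5290 = 23.9482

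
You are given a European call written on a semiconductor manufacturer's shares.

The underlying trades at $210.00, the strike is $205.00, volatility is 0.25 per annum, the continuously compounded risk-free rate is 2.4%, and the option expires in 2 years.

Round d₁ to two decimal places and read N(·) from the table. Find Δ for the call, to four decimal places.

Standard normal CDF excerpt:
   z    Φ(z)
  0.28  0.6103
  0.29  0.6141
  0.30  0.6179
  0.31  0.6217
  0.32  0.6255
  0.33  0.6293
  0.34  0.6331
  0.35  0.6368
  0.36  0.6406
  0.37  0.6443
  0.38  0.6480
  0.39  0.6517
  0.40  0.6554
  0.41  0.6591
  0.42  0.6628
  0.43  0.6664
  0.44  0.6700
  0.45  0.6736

T = 2;  σ√T = 0.3536
d₁ = [ln(210/205) + (0.024 + 0.25²/2)·2] / 0.3536 = [0.0241 + 0.1105] / 0.3536 = 0.3807 ≈ 0.38
N(d₁) = N(0.38) = 0.6480
Δ_call = N(d₁) = 0.6480

0.6480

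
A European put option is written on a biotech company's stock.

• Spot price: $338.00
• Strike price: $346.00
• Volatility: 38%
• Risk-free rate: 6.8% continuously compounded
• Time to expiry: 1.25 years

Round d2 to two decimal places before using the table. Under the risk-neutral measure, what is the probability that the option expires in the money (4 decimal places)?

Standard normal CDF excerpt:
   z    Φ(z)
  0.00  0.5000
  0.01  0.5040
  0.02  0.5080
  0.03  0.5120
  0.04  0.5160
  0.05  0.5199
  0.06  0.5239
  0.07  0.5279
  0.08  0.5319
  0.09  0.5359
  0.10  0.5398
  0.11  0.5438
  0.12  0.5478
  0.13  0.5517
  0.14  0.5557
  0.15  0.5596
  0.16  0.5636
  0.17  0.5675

0.5279

T = 1.25;  σ√T = 0.4249
d₁ = [ln(338/346) + (0.068 + 0.38²/2)·1.25] / 0.4249 = [-0.0234 + 0.1752] / 0.4249 = 0.3574 which rounds to 0.36
d₂ = d₁ − σ√T = 0.3574 − 0.4249 = -0.0674 which rounds to -0.07
Risk-neutral Pr[S_T < K] = N(−d₂) = N(0.07) = 0.5279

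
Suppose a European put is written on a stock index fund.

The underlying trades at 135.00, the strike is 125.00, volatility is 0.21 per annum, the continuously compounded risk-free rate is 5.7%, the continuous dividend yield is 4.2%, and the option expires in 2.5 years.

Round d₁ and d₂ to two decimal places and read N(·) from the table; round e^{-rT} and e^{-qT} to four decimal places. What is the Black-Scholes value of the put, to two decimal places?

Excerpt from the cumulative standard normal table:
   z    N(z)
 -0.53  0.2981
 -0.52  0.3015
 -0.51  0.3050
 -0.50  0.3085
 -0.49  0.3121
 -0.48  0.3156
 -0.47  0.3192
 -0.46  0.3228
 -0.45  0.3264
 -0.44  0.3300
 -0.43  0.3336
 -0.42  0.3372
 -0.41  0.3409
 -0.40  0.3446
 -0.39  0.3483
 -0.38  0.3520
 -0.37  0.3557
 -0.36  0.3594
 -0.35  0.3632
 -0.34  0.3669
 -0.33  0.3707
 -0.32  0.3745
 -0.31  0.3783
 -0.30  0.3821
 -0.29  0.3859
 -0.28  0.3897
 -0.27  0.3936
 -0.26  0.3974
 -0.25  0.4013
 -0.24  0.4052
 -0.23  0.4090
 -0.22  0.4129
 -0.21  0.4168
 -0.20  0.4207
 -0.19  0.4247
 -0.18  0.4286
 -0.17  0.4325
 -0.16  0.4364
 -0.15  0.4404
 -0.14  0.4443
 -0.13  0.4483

T = 2.5;  σ√T = 0.3320
d₁ = [ln(135/125) + (0.057 − 0.042 + 0.21²/2)·2.5] / 0.3320 = [0.0770 + 0.0926] / 0.3320 = 0.5107 ≈ 0.51
d₂ = d₁ − σ√T = 0.5107 − 0.3320 = 0.1787 ≈ 0.18
e^(−qT) = e^(−0.042·2.5) = 0.9003;  e^(−rT) = e^(−0.057·2.5) = 0.8672
N(−d₂) = N(-0.18) = 0.4286;  N(−d₁) = N(-0.51) = 0.3050
P = 125·0.8672·0.4286 − 135·0.9003·0.3050 = 46.4602 − 37.0699 = 9.3904

9.39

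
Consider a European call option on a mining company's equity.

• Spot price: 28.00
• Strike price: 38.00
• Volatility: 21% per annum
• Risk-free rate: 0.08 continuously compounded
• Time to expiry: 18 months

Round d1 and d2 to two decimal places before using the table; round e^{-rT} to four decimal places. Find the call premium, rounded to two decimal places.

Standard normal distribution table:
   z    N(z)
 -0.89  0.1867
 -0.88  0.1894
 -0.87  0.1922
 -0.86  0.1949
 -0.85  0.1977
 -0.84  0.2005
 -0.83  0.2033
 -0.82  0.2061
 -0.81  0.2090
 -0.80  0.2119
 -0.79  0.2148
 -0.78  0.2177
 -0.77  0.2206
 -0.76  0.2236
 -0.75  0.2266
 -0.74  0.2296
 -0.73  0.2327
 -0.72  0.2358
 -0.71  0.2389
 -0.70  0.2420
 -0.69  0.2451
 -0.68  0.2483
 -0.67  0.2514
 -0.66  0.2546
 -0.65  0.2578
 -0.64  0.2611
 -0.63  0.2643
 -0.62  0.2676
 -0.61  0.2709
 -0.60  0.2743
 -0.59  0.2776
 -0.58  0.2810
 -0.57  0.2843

σ√T = 0.21·√1.5 = 0.2572
d₁ = [ln(28/38) + (0.08 + 0.21²/2)·1.5] / 0.2572 = [-0.3054 + 0.1531] / 0.2572 = -0.5922 ≈ -0.59
d₂ = d₁ − σ√T = -0.5922 − 0.2572 = -0.8494 ≈ -0.85
e^(−rT) = e^(−0.08·1.5) = 0.8869
C = 28·N(-0.59) − 38·0.8869·N(-0.85) = 28·0.2776 − 38·0.8869·0.1977 = 7.7728 − 6.6629 = 1.1099

1.11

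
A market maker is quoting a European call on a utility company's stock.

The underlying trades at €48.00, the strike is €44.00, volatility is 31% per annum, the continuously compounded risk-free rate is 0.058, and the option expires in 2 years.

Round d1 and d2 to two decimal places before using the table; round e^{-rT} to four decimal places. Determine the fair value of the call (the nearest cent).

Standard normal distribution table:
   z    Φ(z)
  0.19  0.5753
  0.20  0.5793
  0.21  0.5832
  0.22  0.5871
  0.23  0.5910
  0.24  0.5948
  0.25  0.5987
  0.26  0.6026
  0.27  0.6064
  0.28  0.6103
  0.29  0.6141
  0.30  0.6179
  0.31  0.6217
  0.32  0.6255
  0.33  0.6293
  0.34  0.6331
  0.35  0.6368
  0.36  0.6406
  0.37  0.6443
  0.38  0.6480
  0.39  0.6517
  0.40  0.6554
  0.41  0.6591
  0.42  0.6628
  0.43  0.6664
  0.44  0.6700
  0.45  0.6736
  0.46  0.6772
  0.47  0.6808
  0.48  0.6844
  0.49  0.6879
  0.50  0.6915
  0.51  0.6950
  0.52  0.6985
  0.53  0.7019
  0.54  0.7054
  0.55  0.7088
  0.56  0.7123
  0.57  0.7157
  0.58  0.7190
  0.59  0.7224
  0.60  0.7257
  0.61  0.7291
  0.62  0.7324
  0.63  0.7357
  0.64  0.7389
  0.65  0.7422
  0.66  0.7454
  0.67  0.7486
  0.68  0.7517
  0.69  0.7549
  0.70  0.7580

€12.78

T = 2;  σ√T = 0.4384
ln(S/K) + (r + σ²/2)T = ln(48/44) + (0.058 + 0.31²/2)·2 = 0.0870 + 0.2121 = 0.2991
d₁ = 0.2991 / 0.4384 = 0.6823 which rounds to 0.68
d₂ = d₁ − σ√T = 0.6823 − 0.4384 = 0.2439 which rounds to 0.24
exp(−rT) = exp(−0.058·2) = 0.8905
N(d₁) = N(0.68) = 0.7517;  N(d₂) = N(0.24) = 0.5948
C = 48·0.7517 − 44·0.8905·0.5948 = 36.0816 − 23.3055 = 12.7761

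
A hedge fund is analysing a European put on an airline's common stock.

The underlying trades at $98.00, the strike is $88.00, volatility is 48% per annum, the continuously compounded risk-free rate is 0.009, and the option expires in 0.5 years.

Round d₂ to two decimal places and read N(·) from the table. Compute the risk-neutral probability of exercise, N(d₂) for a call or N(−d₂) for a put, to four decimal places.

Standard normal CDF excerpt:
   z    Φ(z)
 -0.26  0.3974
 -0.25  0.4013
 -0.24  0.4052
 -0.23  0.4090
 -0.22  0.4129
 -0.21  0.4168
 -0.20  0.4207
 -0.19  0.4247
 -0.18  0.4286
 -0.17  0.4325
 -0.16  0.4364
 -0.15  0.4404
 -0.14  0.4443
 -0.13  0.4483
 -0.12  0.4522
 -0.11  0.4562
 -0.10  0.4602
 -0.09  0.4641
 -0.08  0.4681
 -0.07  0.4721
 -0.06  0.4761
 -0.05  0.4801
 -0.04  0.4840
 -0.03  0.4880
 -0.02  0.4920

0.4364

σ√T = 0.48·√0.5 = 0.3394
d₁ = [ln(98/88) + (0.009 + 0.48²/2)·0.5] / 0.3394 = [0.1076 + 0.0621] / 0.3394 = 0.5001 ⇒ 0.50
d₂ = d₁ − σ√T = 0.5001 − 0.3394 = 0.1607 ⇒ 0.16
Pr(exercise) under Q = N(−d₂) = N(-0.16) = 0.4364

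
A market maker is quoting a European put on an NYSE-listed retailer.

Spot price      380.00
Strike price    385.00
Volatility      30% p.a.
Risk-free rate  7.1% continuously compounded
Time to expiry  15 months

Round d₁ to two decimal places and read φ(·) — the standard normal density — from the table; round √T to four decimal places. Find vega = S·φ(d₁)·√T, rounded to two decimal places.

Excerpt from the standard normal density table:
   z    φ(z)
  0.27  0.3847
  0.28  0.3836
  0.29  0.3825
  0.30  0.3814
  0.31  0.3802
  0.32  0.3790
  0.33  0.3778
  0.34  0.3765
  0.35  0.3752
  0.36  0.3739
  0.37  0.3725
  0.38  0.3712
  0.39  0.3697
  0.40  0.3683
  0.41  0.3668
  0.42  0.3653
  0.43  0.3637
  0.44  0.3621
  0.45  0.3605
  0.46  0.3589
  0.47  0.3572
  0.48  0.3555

σ√T = 0.3 × 1.1180 = 0.3354
d₁ = [ln(380/385) + (0.071 + 0.3²/2)·1.25] / 0.3354 = [-0.0131 + 0.1450] / 0.3354 = 0.3933 ≈ 0.39
√T = √1.25 = 1.1180
φ(d₁) = φ(0.39) = 0.3697
vega = S·φ(d₁)·√T = 380·0.3697·1.1180 = 157.0633
(The call has the same vega.)

157.06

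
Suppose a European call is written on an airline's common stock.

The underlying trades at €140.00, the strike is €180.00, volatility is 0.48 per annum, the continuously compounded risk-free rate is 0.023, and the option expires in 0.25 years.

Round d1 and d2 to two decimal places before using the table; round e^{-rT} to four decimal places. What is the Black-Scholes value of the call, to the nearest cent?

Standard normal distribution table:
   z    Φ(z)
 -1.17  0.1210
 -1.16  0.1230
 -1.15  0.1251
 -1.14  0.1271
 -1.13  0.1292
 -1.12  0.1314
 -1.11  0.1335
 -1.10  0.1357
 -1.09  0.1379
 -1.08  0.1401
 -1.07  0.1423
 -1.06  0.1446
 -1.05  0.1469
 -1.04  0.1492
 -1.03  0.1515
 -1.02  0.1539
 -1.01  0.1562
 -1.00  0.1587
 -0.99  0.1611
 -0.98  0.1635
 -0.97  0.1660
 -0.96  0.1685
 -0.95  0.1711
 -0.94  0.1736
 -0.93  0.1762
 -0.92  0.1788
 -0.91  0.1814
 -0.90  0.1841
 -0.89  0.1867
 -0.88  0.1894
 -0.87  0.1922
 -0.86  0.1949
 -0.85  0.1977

σ√T = 0.48·√0.25 = 0.2400
d₁ = [ln(140/180) + (0.023 + ½·0.48²)·0.25] / (σ√T) = (-0.2513 + 0.0345) / 0.2400 = -0.9032 ≈ -0.90
d₂ = -0.9032 − 0.2400 = -1.1432 ≈ -1.14
exp(−rT) = exp(−0.023·0.25) = 0.9943
C = 140·N(-0.90) − 180·0.9943·N(-1.14) = 140·0.1841 − 180·0.9943·0.1271 = 25.7740 − 22.7476 = 3.0264

€3.03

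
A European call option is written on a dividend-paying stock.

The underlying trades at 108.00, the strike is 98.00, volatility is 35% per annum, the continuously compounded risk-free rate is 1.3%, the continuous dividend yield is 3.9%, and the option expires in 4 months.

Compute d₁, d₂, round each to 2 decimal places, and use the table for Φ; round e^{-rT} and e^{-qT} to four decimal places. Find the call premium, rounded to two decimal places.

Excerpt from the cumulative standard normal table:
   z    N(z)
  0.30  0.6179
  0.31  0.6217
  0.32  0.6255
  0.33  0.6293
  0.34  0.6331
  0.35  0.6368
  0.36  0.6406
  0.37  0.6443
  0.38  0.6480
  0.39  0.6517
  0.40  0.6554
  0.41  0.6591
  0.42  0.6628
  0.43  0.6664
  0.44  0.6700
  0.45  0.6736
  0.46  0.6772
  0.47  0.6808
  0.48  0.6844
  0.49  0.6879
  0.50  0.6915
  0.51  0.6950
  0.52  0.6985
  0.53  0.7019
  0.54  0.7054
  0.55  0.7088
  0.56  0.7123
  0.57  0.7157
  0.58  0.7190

σ√T = 0.35·√0.3333 = 0.2021
d₁ = [ln(108/98) + (0.013 − 0.039 + ½·0.35²)·0.3333] / (σ√T) = (0.0972 + 0.0117) / 0.2021 = 0.5390 → 0.54
d₂ = 0.5390 − 0.2021 = 0.3369 → 0.34
e^(−qT) = e^(−0.039·0.3333) = 0.9871;  e^(−rT) = e^(−0.013·0.3333) = 0.9957
C = 108·0.9871·N(0.54) − 98·0.9957·N(0.34) = 108·0.9871·0.7054 − 98·0.9957·0.6331 = 75.2004 − 61.7770 = 13.4234

13.42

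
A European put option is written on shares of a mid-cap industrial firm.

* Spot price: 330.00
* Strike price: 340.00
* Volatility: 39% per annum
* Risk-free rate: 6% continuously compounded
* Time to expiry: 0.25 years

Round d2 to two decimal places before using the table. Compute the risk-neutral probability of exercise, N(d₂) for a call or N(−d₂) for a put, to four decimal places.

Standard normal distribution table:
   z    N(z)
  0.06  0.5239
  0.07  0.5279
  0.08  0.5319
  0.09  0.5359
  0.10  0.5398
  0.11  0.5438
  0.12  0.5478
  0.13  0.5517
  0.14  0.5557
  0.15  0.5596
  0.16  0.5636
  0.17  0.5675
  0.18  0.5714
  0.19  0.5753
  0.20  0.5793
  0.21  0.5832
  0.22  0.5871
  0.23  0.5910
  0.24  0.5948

σ√T = 0.39 × 0.5000 = 0.1950
d₁ = [ln(330/340) + (0.06 + 0.39²/2)·0.25] / 0.1950 = [-0.0299 + 0.0340] / 0.1950 = 0.0213 → 0.02
d₂ = d₁ − σ√T = 0.0213 − 0.1950 = -0.1737 → -0.17
Risk-neutral Pr[S_T < K] = N(−d₂) = N(0.17) = 0.5675

0.5675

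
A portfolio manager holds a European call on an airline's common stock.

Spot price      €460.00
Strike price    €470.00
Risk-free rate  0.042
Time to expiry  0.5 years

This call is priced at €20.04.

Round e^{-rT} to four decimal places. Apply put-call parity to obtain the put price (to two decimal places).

e^(−rT) = e^(−0.042·0.5) = 0.9792
Put-call parity: C − P = S − K·e^(−rT) = 460 − 470·0.9792 = 460 − 460.2240 = -0.2240
P = C − (C − P) = 20.04 − (-0.2240) = 20.2640

€20.26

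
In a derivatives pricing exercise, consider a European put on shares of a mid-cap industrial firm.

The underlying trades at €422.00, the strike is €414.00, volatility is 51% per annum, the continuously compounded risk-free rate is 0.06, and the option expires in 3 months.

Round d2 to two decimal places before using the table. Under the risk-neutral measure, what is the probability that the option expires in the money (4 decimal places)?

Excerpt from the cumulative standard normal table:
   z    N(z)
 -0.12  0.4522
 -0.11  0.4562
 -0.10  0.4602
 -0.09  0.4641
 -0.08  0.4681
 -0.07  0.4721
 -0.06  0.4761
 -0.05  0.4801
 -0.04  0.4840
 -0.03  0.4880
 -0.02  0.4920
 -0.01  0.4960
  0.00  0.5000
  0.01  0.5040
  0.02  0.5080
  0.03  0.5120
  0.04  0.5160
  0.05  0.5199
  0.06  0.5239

σ√T = 0.51 × 0.5000 = 0.2550
d₁ = [ln(422/414) + (0.06 + ½·0.51²)·0.25] / (σ√T) = (0.0191 + 0.0475) / 0.2550 = 0.2614 which rounds to 0.26
d₂ = 0.2614 − 0.2550 = 0.0064 which rounds to 0.01
Risk-neutral Pr[S_T < K] = N(−d₂) = N(-0.01) = 0.4960

0.4960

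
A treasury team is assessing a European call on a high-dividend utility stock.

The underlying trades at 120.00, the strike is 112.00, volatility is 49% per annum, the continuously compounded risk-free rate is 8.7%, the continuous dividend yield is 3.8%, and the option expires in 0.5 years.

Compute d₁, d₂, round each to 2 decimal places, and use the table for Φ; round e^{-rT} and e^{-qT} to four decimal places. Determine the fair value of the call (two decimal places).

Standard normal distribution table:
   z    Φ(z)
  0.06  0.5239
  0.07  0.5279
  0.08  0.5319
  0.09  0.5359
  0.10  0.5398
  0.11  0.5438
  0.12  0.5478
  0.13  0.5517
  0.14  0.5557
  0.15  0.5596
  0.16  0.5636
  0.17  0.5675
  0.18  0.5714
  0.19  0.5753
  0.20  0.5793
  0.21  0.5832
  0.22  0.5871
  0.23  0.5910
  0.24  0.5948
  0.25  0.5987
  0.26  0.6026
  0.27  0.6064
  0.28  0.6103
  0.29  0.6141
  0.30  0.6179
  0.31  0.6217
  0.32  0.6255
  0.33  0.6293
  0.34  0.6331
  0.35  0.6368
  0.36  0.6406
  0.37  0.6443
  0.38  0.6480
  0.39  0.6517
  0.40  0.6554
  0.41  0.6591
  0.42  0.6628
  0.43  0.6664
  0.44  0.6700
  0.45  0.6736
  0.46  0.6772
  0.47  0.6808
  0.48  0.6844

T = 0.5;  σ√T = 0.3465
ln(S/K) + (r − q + σ²/2)T = ln(120/112) + (0.087 − 0.038 + 0.49²/2)·0.5 = 0.0690 + 0.0845 = 0.1535
d₁ = 0.1535 / 0.3465 = 0.4431 ≈ 0.44
d₂ = d₁ − σ√T = 0.4431 − 0.3465 = 0.0966 ≈ 0.10
e^(−qT) = e^(−0.038·0.5) = 0.9812;  e^(−rT) = e^(−0.087·0.5) = 0.9574
N(d₁) = N(0.44) = 0.6700;  N(d₂) = N(0.10) = 0.5398
C = 120·0.9812·0.6700 − 112·0.9574·0.5398 = 78.8885 − 57.8821 = 21.0064

21.01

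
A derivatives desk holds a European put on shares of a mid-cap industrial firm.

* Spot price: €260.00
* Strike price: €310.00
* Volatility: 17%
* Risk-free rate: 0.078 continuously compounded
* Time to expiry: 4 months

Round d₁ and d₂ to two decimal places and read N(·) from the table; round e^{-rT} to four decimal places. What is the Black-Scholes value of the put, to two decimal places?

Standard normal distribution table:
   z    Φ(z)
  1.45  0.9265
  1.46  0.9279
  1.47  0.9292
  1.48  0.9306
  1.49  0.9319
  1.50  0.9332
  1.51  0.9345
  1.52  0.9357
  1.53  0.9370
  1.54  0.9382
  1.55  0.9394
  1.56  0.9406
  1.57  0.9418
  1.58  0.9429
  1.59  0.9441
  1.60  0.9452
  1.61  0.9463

€42.83

σ√T = 0.17·√0.3333 = 0.0981
ln(S/K) + (r + σ²/2)T = ln(260/310) + (0.078 + 0.17²/2)·0.3333 = -0.1759 + 0.0308 = -0.1451
d₁ = -0.1451 / 0.0981 = -1.4781 ≈ -1.48
d₂ = d₁ − σ√T = -1.4781 − 0.0981 = -1.5762 ≈ -1.58
exp(−rT) = exp(−0.078·0.3333) = 0.9743
N(−d₂) = N(1.58) = 0.9429;  N(−d₁) = N(1.48) = 0.9306
P = 310·0.9743·0.9429 − 260·0.9306 = 284.7869 − 241.9560 = 42.8309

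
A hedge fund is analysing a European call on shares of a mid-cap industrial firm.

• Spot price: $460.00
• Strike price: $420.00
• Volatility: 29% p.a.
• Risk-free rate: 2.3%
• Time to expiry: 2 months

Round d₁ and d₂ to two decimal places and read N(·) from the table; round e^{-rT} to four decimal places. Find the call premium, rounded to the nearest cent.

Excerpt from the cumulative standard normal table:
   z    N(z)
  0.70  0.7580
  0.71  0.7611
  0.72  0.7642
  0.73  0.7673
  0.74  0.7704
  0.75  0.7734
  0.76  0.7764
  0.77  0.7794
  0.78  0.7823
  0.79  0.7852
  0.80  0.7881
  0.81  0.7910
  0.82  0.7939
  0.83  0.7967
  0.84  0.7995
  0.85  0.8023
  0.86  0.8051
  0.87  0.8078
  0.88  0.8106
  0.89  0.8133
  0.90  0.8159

σ√T = 0.29·√0.1667 = 0.1184
d₁ = [ln(460/420) + (0.023 + ½·0.29²)·0.1667] / (σ√T) = (0.0910 + 0.0108) / 0.1184 = 0.8600 which rounds to 0.86
d₂ = 0.8600 − 0.1184 = 0.7416 which rounds to 0.74
exp(−rT) = exp(−0.023·0.1667) = 0.9962
C = 460·N(0.86) − 420·0.9962·N(0.74) = 460·0.8051 − 420·0.9962·0.7704 = 370.3460 − 322.3384 = 48.0076

$48.01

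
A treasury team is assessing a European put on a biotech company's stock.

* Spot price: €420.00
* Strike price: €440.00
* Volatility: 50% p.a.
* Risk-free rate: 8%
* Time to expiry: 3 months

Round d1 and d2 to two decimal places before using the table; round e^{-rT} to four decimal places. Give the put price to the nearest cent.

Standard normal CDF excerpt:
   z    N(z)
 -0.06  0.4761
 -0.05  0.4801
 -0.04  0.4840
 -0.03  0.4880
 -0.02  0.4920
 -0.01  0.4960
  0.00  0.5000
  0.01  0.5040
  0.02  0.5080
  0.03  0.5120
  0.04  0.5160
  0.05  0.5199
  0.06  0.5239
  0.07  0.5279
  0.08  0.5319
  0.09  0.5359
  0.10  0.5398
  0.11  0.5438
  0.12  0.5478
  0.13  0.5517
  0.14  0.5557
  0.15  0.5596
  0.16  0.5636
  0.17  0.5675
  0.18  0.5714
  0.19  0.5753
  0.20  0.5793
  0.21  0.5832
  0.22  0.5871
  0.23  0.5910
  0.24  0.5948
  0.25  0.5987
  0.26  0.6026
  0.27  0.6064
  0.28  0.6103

T = 0.25;  σ√T = 0.2500
ln(S/K) + (r + σ²/2)T = ln(420/440) + (0.08 + 0.5²/2)·0.25 = -0.0465 + 0.0513 = 0.0047
d₁ = 0.0047 / 0.2500 = 0.0189 which rounds to 0.02
d₂ = d₁ − σ√T = 0.0189 − 0.2500 = -0.2311 which rounds to -0.23
exp(−rT) = exp(−0.08·0.25) = 0.9802
N(−d₂) = N(0.23) = 0.5910;  N(−d₁) = N(-0.02) = 0.4920
P = 440·0.9802·0.5910 − 420·0.4920 = 254.8912 − 206.6400 = 48.2512

€48.25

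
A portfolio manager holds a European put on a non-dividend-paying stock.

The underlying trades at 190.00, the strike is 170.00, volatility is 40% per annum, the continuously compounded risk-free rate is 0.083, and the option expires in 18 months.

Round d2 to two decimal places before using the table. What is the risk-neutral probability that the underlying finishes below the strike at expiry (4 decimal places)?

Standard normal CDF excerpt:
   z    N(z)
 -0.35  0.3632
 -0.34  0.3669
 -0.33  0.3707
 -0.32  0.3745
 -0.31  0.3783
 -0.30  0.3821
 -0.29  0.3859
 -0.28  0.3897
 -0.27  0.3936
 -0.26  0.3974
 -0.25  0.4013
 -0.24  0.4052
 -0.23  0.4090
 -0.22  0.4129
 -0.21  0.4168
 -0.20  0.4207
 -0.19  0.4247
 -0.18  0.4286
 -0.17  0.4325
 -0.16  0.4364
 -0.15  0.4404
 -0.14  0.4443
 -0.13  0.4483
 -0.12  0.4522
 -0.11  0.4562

T = 1.5;  σ√T = 0.4899
d₁ = [ln(190/170) + (0.083 + 0.4²/2)·1.5] / 0.4899 = [0.1112 + 0.2445] / 0.4899 = 0.7261 ⇒ 0.73
d₂ = d₁ − σ√T = 0.7261 − 0.4899 = 0.2362 ⇒ 0.24
Risk-neutral Pr[S_T < K] = N(−d₂) = N(-0.24) = 0.4052

0.4052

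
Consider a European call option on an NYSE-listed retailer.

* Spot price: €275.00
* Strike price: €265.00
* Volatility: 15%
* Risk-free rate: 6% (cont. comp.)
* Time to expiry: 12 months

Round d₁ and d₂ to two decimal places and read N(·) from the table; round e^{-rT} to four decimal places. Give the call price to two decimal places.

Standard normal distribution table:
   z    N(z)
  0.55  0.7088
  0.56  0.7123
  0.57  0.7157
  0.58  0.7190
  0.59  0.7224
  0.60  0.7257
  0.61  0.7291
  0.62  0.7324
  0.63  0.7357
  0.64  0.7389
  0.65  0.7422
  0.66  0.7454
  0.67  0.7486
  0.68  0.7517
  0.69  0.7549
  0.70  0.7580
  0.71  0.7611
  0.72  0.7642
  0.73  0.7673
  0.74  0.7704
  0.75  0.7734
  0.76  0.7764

σ√T = 0.15 × 1.0000 = 0.1500
d₁ = [ln(275/265) + (0.06 + ½·0.15²)·1] / (σ√T) = (0.0370 + 0.0712) / 0.1500 = 0.7219 ⇒ 0.72
d₂ = 0.7219 − 0.1500 = 0.5719 ⇒ 0.57
exp(−rT) = exp(−0.06·1) = 0.9418
C = 275·N(0.72) − 265·0.9418·N(0.57) = 275·0.7642 − 265·0.9418·0.7157 = 210.1550 − 178.6223 = 31.5327

€31.53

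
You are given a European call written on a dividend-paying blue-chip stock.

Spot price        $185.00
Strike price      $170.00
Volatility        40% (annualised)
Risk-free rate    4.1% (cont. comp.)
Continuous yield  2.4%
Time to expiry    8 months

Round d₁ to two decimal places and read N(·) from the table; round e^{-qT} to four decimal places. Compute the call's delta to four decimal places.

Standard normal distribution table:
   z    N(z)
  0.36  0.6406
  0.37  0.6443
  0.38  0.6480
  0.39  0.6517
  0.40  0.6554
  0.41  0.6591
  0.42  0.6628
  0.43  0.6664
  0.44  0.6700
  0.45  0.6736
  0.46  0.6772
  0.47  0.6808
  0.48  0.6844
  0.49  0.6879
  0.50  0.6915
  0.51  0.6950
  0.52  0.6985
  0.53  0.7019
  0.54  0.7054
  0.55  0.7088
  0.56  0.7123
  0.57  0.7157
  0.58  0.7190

0.6664

σ√T = 0.4 × 0.8165 = 0.3266
d₁ = [ln(185/170) + (0.041 − 0.024 + 0.4²/2)·0.6667] / 0.3266 = [0.0846 + 0.0647] / 0.3266 = 0.4569 → 0.46
N(d₁) = N(0.46) = 0.6772
Δ_call = e^(−qT)·N(d₁) = 0.9841·0.6772 = 0.6664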